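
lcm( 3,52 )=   156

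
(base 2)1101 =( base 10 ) 13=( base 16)d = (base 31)d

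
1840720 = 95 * 19376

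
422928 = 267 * 1584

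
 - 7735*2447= -18927545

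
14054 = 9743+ 4311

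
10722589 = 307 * 34927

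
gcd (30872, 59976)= 136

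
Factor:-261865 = - 5^1*83^1 * 631^1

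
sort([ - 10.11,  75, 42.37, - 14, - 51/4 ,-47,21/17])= [- 47, - 14, -51/4, - 10.11, 21/17, 42.37,75 ] 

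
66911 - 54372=12539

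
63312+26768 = 90080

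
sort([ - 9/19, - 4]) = [ - 4, - 9/19]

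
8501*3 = 25503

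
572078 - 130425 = 441653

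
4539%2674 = 1865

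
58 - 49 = 9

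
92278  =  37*2494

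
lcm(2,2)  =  2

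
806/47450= 31/1825 = 0.02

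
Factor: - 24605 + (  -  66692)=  - 91297^1 =-91297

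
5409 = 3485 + 1924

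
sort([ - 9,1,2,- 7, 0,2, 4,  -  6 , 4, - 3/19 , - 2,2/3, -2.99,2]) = [ - 9, - 7, - 6,-2.99, - 2, - 3/19,0, 2/3, 1, 2,2, 2,4,4 ] 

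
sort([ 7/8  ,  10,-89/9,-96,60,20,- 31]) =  [ - 96,  -  31, - 89/9,7/8,10, 20,60] 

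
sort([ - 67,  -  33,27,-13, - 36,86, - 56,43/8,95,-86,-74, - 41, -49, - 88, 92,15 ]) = [ - 88, - 86, - 74, - 67, - 56,- 49, - 41,-36, - 33,- 13,43/8 , 15 , 27, 86, 92, 95]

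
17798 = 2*8899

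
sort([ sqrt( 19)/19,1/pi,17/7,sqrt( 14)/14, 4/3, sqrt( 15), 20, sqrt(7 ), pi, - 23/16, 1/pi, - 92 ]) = [ - 92 , - 23/16, sqrt( 19)/19,  sqrt(14)/14,1/pi, 1/pi,4/3,17/7,sqrt(7), pi, sqrt(15), 20]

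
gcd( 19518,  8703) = 3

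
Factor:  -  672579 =  -  3^2*74731^1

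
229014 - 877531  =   - 648517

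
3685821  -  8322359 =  - 4636538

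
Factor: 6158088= 2^3*3^2*31^2*89^1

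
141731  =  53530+88201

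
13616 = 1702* 8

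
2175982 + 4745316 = 6921298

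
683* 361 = 246563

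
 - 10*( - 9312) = 93120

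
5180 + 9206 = 14386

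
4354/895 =4354/895 = 4.86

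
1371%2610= 1371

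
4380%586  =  278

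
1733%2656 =1733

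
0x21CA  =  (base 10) 8650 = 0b10000111001010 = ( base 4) 2013022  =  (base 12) 500a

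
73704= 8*9213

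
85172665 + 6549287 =91721952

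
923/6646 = 923/6646 = 0.14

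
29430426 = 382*77043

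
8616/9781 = 8616/9781 =0.88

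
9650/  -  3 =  - 3217 + 1/3=- 3216.67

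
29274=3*9758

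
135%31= 11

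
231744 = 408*568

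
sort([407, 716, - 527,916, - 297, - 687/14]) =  [ - 527, - 297, - 687/14,  407,  716,  916]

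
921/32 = 921/32= 28.78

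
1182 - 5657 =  -4475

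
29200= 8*3650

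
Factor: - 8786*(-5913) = 51951618  =  2^1 * 3^4*23^1*73^1 * 191^1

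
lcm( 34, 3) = 102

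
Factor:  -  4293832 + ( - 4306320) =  - 8600152 = - 2^3*11^1 *97729^1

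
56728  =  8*7091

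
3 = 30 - 27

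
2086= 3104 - 1018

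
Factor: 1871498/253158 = 3^ ( - 1)*653^1*1433^1*42193^ ( -1) = 935749/126579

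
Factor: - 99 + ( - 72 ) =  - 3^2*19^1 = -  171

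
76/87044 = 19/21761 = 0.00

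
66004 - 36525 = 29479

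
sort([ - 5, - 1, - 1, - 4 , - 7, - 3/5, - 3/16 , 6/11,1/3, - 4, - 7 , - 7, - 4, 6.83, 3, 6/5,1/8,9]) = [ - 7, - 7, - 7 ,-5, - 4 , - 4, - 4, - 1, - 1, - 3/5, - 3/16, 1/8, 1/3, 6/11,  6/5, 3, 6.83, 9 ]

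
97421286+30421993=127843279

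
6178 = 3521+2657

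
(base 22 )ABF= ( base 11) 3914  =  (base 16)13e9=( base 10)5097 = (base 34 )4DV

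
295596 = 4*73899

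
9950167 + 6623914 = 16574081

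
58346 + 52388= 110734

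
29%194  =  29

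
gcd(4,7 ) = 1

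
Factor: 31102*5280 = 164218560=2^6*3^1 * 5^1*11^1*15551^1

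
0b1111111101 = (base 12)711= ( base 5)13041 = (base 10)1021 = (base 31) 11T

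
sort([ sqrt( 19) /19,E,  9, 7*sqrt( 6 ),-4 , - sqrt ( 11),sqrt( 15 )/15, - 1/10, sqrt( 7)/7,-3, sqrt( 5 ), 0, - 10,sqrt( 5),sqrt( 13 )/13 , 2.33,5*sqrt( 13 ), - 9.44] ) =[ - 10, - 9.44,-4, - sqrt( 11), - 3,-1/10,0,sqrt( 19) /19, sqrt(15) /15, sqrt( 13) /13 , sqrt( 7) /7, sqrt( 5 ), sqrt( 5 ), 2.33, E  ,  9,  7*sqrt(6 ), 5*sqrt(13)] 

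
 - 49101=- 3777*13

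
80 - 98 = -18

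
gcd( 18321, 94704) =3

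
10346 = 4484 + 5862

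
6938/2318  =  2 + 1151/1159 = 2.99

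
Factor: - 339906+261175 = - 131^1 * 601^1 =- 78731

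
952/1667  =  952/1667 = 0.57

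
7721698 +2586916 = 10308614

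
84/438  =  14/73  =  0.19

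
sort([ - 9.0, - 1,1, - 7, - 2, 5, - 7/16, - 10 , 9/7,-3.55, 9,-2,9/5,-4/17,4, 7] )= [ - 10,-9.0,-7,  -  3.55, - 2, - 2, - 1, - 7/16,-4/17,1, 9/7, 9/5, 4, 5 , 7, 9 ]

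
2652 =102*26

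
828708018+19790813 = 848498831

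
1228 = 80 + 1148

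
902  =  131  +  771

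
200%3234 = 200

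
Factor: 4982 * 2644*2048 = 26977091584 = 2^14*47^1*53^1 *661^1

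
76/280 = 19/70 = 0.27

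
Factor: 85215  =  3^1*5^1* 13^1* 19^1*23^1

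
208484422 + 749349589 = 957834011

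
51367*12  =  616404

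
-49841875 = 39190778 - 89032653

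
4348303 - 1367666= 2980637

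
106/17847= 106/17847 = 0.01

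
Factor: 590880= 2^5*3^1*5^1 * 1231^1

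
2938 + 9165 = 12103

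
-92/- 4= 23+0/1 = 23.00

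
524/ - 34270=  - 262/17135 = - 0.02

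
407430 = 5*81486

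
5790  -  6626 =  -836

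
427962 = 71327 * 6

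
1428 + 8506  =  9934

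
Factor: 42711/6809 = 69/11 = 3^1*11^( - 1 )*23^1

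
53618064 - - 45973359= 99591423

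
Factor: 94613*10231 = 13^1*787^1*94613^1  =  967985603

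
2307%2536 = 2307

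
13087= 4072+9015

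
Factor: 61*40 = 2440  =  2^3*5^1 * 61^1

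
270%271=270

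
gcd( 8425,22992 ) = 1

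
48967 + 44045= 93012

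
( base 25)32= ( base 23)38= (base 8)115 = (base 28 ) 2l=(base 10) 77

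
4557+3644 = 8201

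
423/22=423/22 = 19.23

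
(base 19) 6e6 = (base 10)2438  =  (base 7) 10052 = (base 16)986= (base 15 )AC8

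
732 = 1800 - 1068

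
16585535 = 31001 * 535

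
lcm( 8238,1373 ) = 8238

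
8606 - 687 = 7919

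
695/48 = 695/48 = 14.48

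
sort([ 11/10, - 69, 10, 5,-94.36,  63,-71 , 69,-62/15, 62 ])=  [-94.36, - 71, -69,  -  62/15, 11/10,5, 10,62, 63, 69 ] 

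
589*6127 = 3608803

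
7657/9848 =7657/9848 = 0.78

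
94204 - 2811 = 91393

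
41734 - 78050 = -36316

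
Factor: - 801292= - 2^2*200323^1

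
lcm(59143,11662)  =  828002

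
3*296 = 888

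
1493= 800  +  693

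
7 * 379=2653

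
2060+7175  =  9235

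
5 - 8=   -  3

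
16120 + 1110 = 17230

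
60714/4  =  30357/2 = 15178.50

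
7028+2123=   9151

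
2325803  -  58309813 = - 55984010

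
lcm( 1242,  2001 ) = 36018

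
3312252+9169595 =12481847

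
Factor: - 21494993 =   -  13^1*907^1 * 1823^1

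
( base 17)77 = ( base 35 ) 3l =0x7E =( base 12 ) A6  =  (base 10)126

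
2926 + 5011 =7937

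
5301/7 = 757 + 2/7 = 757.29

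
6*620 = 3720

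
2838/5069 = 2838/5069 = 0.56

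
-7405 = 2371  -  9776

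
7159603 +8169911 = 15329514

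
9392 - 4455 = 4937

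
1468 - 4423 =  - 2955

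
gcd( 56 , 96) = 8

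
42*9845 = 413490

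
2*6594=13188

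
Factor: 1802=2^1*17^1*53^1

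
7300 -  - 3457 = 10757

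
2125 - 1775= 350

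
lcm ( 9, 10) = 90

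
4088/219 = 18 + 2/3 = 18.67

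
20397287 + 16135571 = 36532858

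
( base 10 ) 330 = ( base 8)512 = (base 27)c6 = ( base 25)D5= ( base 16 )14A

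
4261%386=15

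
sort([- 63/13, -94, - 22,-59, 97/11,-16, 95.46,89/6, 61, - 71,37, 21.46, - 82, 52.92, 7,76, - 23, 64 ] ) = [ - 94, - 82 , - 71, - 59, - 23, - 22,-16, - 63/13,7, 97/11, 89/6, 21.46, 37, 52.92, 61, 64, 76,95.46]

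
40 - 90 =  - 50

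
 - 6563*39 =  -255957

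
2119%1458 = 661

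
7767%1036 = 515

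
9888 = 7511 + 2377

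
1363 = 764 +599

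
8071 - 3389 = 4682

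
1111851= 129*8619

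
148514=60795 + 87719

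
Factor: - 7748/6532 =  - 1937/1633=-  13^1*23^( - 1 )*71^( - 1)*149^1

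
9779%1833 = 614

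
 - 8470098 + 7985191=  - 484907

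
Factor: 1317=3^1 *439^1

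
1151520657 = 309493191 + 842027466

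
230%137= 93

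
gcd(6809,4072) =1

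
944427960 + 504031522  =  1448459482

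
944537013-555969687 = 388567326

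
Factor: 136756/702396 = 191/981=3^( - 2 )*109^( - 1)*191^1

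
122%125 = 122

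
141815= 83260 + 58555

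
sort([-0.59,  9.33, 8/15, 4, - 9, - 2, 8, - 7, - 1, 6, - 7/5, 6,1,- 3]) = [ - 9, - 7, - 3, - 2, - 7/5, - 1, - 0.59, 8/15,  1 , 4,6 , 6, 8, 9.33]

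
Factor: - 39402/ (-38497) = 2^1* 3^2*11^1 * 137^( - 1)*199^1*281^(-1)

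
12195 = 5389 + 6806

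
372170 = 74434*5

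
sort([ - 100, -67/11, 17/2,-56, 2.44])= [ - 100, - 56, - 67/11, 2.44, 17/2 ] 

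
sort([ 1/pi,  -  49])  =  [ - 49,1/pi]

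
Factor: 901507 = 47^1*19181^1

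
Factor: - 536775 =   -  3^1 * 5^2*17^1 *421^1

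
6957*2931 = 20390967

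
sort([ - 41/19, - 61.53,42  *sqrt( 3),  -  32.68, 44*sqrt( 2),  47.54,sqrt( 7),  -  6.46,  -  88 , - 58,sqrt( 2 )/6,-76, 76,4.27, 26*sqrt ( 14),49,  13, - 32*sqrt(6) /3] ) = [ - 88, - 76,  -  61.53, - 58, - 32.68 , - 32*sqrt( 6 ) /3, - 6.46,  -  41/19,sqrt(2) /6,sqrt(7),4.27,13,47.54 , 49,44*sqrt ( 2),  42*sqrt(3) , 76, 26*sqrt(14 )]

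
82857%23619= 12000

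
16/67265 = 16/67265 = 0.00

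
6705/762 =2235/254 = 8.80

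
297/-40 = -297/40=-7.42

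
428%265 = 163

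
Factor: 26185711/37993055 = 5^( - 1) * 7598611^( -1 )*26185711^1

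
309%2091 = 309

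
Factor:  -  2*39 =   -  2^1*3^1 * 13^1 = - 78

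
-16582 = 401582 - 418164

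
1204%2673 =1204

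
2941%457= 199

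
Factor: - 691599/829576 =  - 2^(- 3)*3^1*11^( - 2)*269^1 = -807/968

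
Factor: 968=2^3*11^2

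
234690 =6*39115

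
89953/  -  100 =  - 89953/100 = -899.53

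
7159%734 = 553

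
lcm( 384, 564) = 18048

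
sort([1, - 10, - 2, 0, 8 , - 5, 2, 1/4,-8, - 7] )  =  [ - 10, - 8, - 7, -5, - 2, 0, 1/4, 1, 2,8]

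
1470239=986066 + 484173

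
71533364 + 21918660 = 93452024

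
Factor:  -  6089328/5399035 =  - 2^4 * 3^2*5^( - 1 )*7^2*709^( - 1 )*863^1*1523^( - 1 )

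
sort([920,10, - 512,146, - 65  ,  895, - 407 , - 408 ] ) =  [ - 512, - 408, - 407, - 65,  10, 146,895,  920] 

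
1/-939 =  - 1 + 938/939 = - 0.00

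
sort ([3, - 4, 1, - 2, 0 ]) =[ - 4, - 2, 0, 1, 3 ] 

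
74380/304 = 244 + 51/76 = 244.67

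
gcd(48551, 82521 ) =1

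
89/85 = 1 + 4/85 = 1.05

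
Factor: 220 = 2^2  *  5^1*11^1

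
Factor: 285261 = 3^1*95087^1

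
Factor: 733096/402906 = 988/543=2^2* 3^( - 1)*13^1*19^1 * 181^( - 1)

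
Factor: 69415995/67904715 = 4627733/4526981 = 11^1*17^ ( - 1)*29^1*89^1*163^1*266293^( - 1 )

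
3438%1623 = 192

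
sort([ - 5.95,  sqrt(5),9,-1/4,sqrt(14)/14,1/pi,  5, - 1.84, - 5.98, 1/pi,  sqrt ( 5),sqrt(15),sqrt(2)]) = [  -  5.98, - 5.95 , - 1.84, - 1/4,sqrt( 14) /14,  1/pi,1/pi,sqrt (2), sqrt (5),  sqrt(5),sqrt( 15),5 , 9] 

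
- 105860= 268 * ( - 395 )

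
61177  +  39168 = 100345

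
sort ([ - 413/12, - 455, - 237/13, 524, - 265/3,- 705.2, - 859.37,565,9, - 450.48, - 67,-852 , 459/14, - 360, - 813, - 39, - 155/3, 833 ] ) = [ -859.37, - 852, - 813 ,-705.2, - 455, - 450.48,-360, - 265/3, - 67 , - 155/3, - 39,-413/12, - 237/13 , 9, 459/14, 524, 565, 833]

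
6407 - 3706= 2701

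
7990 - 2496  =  5494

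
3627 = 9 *403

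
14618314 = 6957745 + 7660569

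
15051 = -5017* ( - 3)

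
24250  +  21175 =45425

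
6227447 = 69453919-63226472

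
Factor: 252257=149^1*1693^1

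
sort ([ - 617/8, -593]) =[-593, - 617/8] 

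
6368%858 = 362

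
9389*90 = 845010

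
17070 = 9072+7998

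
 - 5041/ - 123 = 40 + 121/123 = 40.98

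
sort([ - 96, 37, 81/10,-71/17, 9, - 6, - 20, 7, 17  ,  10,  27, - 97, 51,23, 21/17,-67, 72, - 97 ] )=[ - 97, - 97,-96, - 67, -20, - 6 , - 71/17, 21/17,7, 81/10, 9, 10, 17,  23,27, 37,51,72 ]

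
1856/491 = 1856/491= 3.78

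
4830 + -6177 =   -  1347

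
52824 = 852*62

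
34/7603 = 34/7603 = 0.00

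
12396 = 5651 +6745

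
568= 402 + 166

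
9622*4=38488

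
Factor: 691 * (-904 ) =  - 624664= - 2^3*113^1*691^1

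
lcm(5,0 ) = 0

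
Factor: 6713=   7^2 * 137^1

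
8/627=8/627 = 0.01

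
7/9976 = 7/9976 = 0.00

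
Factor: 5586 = 2^1*3^1*7^2* 19^1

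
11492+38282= 49774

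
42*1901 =79842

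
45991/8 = 5748 + 7/8  =  5748.88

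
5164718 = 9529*542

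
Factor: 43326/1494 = 29 = 29^1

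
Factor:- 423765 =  - 3^3*5^1*43^1*73^1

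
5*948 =4740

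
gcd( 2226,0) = 2226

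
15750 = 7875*2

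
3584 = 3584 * 1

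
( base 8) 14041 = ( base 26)93f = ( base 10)6177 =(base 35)51h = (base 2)1100000100001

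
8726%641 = 393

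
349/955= 349/955 = 0.37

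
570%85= 60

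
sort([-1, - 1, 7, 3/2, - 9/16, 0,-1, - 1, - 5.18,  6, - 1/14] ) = [ - 5.18,-1,  -  1, - 1,  -  1, - 9/16, - 1/14,0,3/2,6,7]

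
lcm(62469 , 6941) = 62469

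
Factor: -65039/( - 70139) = 13^1 * 5003^1*70139^( - 1 ) 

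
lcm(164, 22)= 1804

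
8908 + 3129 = 12037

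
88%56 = 32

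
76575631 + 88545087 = 165120718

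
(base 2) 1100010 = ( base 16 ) 62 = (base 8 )142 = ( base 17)5D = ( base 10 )98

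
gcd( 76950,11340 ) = 810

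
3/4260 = 1/1420=0.00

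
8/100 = 2/25 = 0.08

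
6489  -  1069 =5420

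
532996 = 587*908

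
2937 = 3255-318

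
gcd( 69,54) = 3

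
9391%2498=1897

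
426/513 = 142/171 = 0.83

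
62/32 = 1+15/16 = 1.94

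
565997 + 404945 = 970942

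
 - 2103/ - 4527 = 701/1509 = 0.46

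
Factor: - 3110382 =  - 2^1*3^2*11^1*23^1 *683^1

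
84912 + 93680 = 178592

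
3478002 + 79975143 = 83453145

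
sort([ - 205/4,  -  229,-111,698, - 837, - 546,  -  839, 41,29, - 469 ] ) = [-839, - 837, - 546, - 469, - 229,  -  111, -205/4,29, 41, 698]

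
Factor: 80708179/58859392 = 2^ (-7)*23^(-1)*673^1*19993^( - 1)*119923^1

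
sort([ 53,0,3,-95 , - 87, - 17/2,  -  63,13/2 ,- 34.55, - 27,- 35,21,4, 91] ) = [ - 95,-87, - 63, - 35, - 34.55, - 27, - 17/2 , 0,3,4 , 13/2,21,53 , 91]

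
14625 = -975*( - 15) 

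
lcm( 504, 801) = 44856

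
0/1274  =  0 = 0.00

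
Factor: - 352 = - 2^5*11^1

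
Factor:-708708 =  - 2^2*3^1*7^1*11^1*13^1*59^1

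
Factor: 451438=2^1 *13^1 *97^1*179^1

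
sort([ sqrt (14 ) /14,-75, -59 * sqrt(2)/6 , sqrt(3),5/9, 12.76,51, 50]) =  [ - 75, - 59*sqrt(2)/6,sqrt( 14 )/14,  5/9,sqrt(3 ), 12.76, 50,51]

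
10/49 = 10/49 = 0.20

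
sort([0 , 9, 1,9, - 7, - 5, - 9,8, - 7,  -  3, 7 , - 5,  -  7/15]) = [ - 9, - 7, - 7, - 5 , - 5, - 3, - 7/15, 0, 1 , 7,8, 9, 9 ]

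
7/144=7/144 = 0.05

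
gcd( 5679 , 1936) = 1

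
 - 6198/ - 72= 1033/12 = 86.08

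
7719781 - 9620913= -1901132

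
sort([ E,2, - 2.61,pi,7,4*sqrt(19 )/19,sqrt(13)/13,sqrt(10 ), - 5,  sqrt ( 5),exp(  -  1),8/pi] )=[-5, - 2.61,sqrt( 13 ) /13,exp( - 1 ),4*sqrt(19)/19 , 2,sqrt(5), 8/pi,E,pi,sqrt(10),7 ]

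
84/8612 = 21/2153 = 0.01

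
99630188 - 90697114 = 8933074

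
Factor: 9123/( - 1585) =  - 3^1*5^(-1)*317^( -1) * 3041^1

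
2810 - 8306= - 5496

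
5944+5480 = 11424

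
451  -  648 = -197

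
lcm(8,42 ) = 168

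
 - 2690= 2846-5536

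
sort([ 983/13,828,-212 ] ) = [-212,  983/13, 828]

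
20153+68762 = 88915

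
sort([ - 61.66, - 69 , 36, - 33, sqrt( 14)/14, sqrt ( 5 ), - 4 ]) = [ - 69, - 61.66, - 33, - 4,  sqrt( 14)/14,  sqrt ( 5),  36 ]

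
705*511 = 360255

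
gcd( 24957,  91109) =1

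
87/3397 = 87/3397 = 0.03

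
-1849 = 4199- 6048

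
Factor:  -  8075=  - 5^2*17^1*19^1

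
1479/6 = 246+1/2 = 246.50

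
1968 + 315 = 2283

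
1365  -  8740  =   - 7375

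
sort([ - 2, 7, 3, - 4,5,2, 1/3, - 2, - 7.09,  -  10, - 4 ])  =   [ - 10, - 7.09,-4, - 4,-2, - 2,1/3, 2, 3, 5,  7]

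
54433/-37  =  - 1472+31/37  =  -1471.16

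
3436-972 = 2464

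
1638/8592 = 273/1432=0.19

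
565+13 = 578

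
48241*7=337687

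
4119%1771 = 577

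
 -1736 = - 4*434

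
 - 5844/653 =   -  5844/653 =- 8.95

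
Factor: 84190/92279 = 2^1*5^1 * 11^( - 1)*8389^( - 1)*8419^1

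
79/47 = 79/47 = 1.68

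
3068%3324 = 3068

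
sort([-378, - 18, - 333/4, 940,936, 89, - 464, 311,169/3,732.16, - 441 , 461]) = [  -  464, - 441, - 378, - 333/4, - 18 , 169/3,89,311, 461,732.16,936,940] 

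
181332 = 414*438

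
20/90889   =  20/90889 = 0.00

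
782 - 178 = 604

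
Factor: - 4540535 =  - 5^1*61^1*14887^1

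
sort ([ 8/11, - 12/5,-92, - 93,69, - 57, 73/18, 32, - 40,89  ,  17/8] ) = [- 93, - 92, - 57, - 40,-12/5, 8/11, 17/8, 73/18,32, 69,89]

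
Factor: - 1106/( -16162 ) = 553/8081 = 7^1 * 79^1*8081^( - 1) 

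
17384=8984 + 8400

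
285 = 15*19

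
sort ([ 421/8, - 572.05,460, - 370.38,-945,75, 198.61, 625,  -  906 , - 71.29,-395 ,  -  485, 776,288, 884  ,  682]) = [-945 ,  -  906, -572.05, - 485, - 395, - 370.38 ,  -  71.29, 421/8, 75, 198.61,  288,460,  625,682, 776,884]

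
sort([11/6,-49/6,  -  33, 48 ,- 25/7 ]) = [ - 33,  -  49/6, - 25/7,11/6, 48 ]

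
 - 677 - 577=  - 1254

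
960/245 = 3+45/49=3.92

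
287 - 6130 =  - 5843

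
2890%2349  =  541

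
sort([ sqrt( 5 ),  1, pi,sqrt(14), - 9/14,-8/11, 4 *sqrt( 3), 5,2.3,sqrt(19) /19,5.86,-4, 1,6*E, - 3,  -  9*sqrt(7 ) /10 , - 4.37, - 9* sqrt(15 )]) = [ - 9 * sqrt( 15),-4.37, - 4, - 3 , - 9*sqrt(7 ) /10,-8/11, - 9/14, sqrt ( 19 ) /19, 1, 1 , sqrt( 5 ), 2.3,pi, sqrt(14 ), 5,5.86, 4*sqrt (3 ),6 * E]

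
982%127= 93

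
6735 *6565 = 44215275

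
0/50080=0 = 0.00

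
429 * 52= 22308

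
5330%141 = 113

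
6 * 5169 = 31014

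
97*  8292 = 804324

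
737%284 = 169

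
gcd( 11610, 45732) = 6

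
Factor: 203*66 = 13398 = 2^1*3^1 *7^1 * 11^1*29^1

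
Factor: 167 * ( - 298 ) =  - 2^1* 149^1*167^1 = - 49766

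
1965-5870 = -3905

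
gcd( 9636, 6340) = 4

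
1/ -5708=-1/5708 = -0.00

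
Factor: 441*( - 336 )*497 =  - 73643472 = - 2^4*3^3*7^4*71^1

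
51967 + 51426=103393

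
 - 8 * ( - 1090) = 8720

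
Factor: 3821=3821^1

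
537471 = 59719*9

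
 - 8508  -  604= - 9112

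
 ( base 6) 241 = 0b1100001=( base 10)97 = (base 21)4D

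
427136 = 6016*71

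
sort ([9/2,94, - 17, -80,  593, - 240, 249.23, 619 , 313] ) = [ - 240,-80, - 17, 9/2, 94,249.23, 313, 593, 619 ]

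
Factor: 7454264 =2^3 *931783^1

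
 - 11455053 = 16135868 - 27590921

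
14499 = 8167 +6332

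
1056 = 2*528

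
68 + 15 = 83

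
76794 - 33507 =43287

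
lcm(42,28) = 84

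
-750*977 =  - 732750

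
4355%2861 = 1494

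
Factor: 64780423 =4391^1 * 14753^1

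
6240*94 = 586560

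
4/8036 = 1/2009 = 0.00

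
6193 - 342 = 5851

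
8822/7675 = 1 +1147/7675 = 1.15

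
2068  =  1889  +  179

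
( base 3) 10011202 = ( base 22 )4h5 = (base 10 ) 2315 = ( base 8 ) 4413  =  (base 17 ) 803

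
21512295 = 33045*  651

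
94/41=94/41=2.29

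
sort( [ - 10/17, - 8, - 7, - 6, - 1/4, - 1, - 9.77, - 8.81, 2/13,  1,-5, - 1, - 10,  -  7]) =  [  -  10, - 9.77, - 8.81,  -  8, - 7, - 7, - 6, - 5 , - 1,- 1, - 10/17, - 1/4,2/13,1] 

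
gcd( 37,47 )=1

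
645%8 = 5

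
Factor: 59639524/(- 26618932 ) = - 7^1*53^(- 1)*241^(-1 )* 521^( -1)*2129983^1 = - 14909881/6654733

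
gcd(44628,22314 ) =22314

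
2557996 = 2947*868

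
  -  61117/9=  - 61117/9 = - 6790.78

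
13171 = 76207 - 63036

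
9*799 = 7191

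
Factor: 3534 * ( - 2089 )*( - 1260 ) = 2^3* 3^3*5^1*7^1*19^1*31^1*2089^1 = 9301982760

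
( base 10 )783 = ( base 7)2166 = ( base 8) 1417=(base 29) R0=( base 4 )30033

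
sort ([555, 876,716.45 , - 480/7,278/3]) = [ - 480/7,  278/3,  555,716.45, 876]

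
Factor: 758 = 2^1*379^1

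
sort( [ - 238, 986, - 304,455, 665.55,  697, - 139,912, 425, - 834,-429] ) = [-834, - 429, - 304 ,-238,-139, 425,455,665.55 , 697, 912, 986 ] 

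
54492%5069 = 3802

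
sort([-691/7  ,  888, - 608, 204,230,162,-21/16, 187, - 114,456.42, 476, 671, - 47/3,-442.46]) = [ - 608, - 442.46, - 114, -691/7,-47/3, - 21/16, 162, 187, 204,230, 456.42, 476, 671, 888 ]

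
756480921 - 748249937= 8230984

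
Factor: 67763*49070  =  2^1*5^1*7^1*701^1*67763^1  =  3325130410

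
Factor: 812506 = 2^1  *  406253^1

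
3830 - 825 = 3005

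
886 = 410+476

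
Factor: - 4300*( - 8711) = 2^2*5^2* 31^1*43^1 * 281^1 = 37457300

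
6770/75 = 90+4/15 = 90.27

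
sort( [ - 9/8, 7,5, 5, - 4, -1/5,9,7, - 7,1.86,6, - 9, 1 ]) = [ - 9, - 7, -4,-9/8, - 1/5,1, 1.86,5,5, 6, 7,7 , 9 ] 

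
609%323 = 286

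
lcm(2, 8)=8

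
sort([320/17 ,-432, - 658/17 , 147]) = [ - 432, -658/17, 320/17, 147]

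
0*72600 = 0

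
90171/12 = 7514 + 1/4 =7514.25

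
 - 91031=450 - 91481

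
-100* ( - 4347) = 434700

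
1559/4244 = 1559/4244 = 0.37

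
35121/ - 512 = - 69 + 207/512= - 68.60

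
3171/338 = 3171/338 =9.38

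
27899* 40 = 1115960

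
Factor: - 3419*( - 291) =3^1 * 13^1 * 97^1*263^1 =994929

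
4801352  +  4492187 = 9293539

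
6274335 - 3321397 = 2952938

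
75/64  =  1 + 11/64 = 1.17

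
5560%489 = 181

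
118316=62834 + 55482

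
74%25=24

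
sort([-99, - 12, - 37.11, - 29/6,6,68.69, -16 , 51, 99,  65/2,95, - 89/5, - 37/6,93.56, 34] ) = [-99,-37.11, - 89/5,-16,-12,-37/6,-29/6,6, 65/2,34,  51,68.69,93.56, 95,99 ] 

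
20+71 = 91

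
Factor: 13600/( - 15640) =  - 2^2*5^1*23^( - 1) = -  20/23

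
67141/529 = 67141/529=126.92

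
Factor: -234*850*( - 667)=132666300 = 2^2*3^2*5^2*13^1*17^1 * 23^1*29^1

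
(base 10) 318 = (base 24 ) D6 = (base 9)383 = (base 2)100111110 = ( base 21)f3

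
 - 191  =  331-522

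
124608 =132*944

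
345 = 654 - 309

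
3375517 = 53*63689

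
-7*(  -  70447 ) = 493129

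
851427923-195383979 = 656043944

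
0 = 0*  445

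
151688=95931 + 55757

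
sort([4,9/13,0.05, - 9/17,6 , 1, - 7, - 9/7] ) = [- 7, - 9/7,  -  9/17, 0.05,9/13,1,4, 6 ] 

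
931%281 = 88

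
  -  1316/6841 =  - 1316/6841 = - 0.19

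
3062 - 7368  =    -  4306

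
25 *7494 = 187350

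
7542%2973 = 1596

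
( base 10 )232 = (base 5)1412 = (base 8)350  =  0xe8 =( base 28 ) 88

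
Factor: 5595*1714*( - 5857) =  - 2^1*3^1*5^1 * 373^1*857^1*5857^1 = -  56167634310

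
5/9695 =1/1939 = 0.00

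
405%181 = 43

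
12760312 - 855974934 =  - 843214622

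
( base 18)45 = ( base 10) 77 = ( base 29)2J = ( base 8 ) 115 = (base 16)4D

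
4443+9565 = 14008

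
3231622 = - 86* (-37577 ) 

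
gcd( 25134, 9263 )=59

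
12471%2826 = 1167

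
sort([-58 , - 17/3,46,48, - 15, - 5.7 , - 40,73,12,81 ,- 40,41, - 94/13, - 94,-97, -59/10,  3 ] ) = [ - 97,  -  94 , - 58,  -  40,-40,-15,-94/13 ,-59/10, - 5.7, - 17/3,3 , 12, 41,46, 48,73,  81 ] 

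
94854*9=853686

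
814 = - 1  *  ( - 814 ) 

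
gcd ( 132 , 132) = 132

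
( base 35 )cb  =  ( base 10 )431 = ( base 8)657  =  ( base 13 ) 272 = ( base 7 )1154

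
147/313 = 147/313 = 0.47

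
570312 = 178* 3204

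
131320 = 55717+75603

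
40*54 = 2160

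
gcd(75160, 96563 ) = 1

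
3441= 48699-45258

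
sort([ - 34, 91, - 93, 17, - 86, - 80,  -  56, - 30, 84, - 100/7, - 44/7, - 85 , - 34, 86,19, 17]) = [ - 93,-86,- 85, - 80,- 56, - 34, - 34, - 30, - 100/7, - 44/7, 17,  17,19 , 84,86,91] 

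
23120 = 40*578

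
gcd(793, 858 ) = 13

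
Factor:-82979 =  -13^2 * 491^1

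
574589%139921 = 14905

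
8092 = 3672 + 4420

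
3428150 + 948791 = 4376941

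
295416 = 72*4103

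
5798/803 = 7 + 177/803 = 7.22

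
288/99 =2 + 10/11 = 2.91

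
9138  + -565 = 8573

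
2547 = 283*9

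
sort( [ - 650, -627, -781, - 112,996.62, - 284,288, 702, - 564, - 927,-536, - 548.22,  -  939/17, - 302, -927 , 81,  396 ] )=[ - 927, - 927, - 781, - 650, - 627, - 564, -548.22, -536, - 302, - 284 , - 112, - 939/17,  81,288,  396,702,996.62] 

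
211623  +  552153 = 763776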